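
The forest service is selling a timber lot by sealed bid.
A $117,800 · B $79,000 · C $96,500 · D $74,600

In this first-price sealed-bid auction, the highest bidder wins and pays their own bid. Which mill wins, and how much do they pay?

Rule: the highest bidder wins and pays their own bid.
Bids ranked: 117,800 (A) > 96,500 (C) > 79,000 (B) > 74,600 (D)
A is highest → pays own bid, $117,800.

A pays $117,800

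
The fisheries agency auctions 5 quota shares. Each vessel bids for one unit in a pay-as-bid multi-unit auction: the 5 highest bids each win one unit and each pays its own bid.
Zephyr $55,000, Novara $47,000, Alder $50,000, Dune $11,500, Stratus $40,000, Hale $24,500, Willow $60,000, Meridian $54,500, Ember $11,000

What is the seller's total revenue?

Sorting: 60,000 (Willow), 55,000 (Zephyr), 54,500 (Meridian), 50,000 (Alder), 47,000 (Novara), 40,000 (Stratus), 24,500 (Hale), …
The 5 highest are Willow, Zephyr, Meridian, Alder, Novara.
Total revenue = 60,000 + 55,000 + 54,500 + 50,000 + 47,000 = $266,500.

Total revenue: $266,500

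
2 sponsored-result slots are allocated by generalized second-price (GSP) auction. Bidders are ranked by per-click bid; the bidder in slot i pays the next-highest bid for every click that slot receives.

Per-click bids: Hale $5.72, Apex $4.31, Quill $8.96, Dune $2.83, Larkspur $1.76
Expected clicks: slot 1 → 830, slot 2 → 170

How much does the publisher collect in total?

Per-click bids in order: $8.96 (Quill) > $5.72 (Hale) > $4.31 (Apex) > …
Slot 1: Quill pays $5.72 × 830 = $4747.60
Slot 2: Hale pays $4.31 × 170 = $732.70
Total = $5480.30

Total revenue: $5480.30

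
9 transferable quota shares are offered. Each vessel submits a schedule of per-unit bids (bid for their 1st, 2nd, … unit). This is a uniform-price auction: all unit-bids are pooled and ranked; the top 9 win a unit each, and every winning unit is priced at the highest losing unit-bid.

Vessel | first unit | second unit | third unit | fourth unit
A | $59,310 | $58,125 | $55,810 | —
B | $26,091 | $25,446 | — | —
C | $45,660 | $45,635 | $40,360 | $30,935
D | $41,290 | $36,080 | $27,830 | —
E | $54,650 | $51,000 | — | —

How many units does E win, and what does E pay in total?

E: 2 units, pays $72,160

Merging the schedules and taking the best 9: 59,310 (A-1), 58,125 (A-2), 55,810 (A-3), 54,650 (E-1), 51,000 (E-2), 45,660 (C-1), 45,635 (C-2), 41,290 (D-1), 40,360 (C-3)
The (k+1)-th unit-bid is $36,080.
E wins 2 unit(s) at $36,080 each.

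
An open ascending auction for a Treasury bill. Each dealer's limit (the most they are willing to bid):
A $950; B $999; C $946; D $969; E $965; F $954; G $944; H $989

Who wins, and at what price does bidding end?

B wins at $989

Limits ranked: 999 (B) > 989 (H) > 969 (D) > 965 (E) > 954 (F) > 950 (A) > …
Bidding ends when H exits at $989; B takes it.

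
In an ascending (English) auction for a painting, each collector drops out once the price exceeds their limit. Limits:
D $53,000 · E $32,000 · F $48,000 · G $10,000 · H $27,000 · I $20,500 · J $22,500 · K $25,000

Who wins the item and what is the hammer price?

D wins at $48,000

Rule: the price rises until one bidder remains; the winner pays the price at which the last rival dropped out.
Limits in order: 53,000 (D) > 48,000 (F) > 32,000 (E) > 27,000 (H) > 25,000 (K) > 22,500 (J) > …
Bidding ends when F exits at $48,000; D takes it.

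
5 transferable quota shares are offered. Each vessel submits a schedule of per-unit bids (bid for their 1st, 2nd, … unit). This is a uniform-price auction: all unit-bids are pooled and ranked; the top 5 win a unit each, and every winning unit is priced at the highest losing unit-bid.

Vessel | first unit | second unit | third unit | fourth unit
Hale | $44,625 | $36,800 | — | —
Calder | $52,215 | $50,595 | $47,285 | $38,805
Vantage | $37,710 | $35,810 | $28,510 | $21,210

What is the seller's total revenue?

Pooled unit-bids ranked (top 5): 52,215 (Calder-1), 50,595 (Calder-2), 47,285 (Calder-3), 44,625 (Hale-1), 38,805 (Calder-4)
The (k+1)-th unit-bid is $37,710.
Allocation: Calder 4, Hale 1. Every unit priced at $37,710.
Revenue = 5 × 37,710 = $188,550.

Total revenue: $188,550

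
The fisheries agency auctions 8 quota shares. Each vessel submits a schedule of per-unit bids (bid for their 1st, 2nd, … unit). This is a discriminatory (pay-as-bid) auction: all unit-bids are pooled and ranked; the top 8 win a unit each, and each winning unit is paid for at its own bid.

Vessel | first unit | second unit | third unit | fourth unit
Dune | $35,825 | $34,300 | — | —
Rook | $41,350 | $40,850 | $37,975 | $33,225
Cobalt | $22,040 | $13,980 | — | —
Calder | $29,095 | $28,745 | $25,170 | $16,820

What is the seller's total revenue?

Total revenue: $281,365

Merging the schedules and taking the best 8: 41,350 (Rook-1), 40,850 (Rook-2), 37,975 (Rook-3), 35,825 (Dune-1), 34,300 (Dune-2), 33,225 (Rook-4), 29,095 (Calder-1), 28,745 (Calder-2)
Next rejected bid: $25,170 (not a price — pay-as-bid).
Each winning unit pays its own bid.
Revenue = 41,350 + 40,850 + 37,975 + 35,825 + 34,300 + 33,225 + 29,095 + 28,745 = $281,365.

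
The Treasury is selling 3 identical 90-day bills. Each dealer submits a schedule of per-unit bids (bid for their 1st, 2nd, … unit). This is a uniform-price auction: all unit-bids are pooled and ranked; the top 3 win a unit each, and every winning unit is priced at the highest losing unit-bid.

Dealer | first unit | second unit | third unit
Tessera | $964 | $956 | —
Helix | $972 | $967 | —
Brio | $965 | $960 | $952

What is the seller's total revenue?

Total revenue: $2,892

All unit-bids, highest first — top 3: 972 (Helix-1), 967 (Helix-2), 965 (Brio-1)
The (k+1)-th unit-bid is $964.
Allocation: Brio 1, Helix 2. Every unit priced at $964.
Revenue = 3 × 964 = $2,892.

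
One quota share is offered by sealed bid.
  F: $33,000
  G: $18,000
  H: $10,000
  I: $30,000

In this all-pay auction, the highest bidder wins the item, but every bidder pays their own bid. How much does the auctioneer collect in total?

All-pay auction: the highest bidder wins the item, but every bidder pays their own bid.
Bids in order: 33,000 (F) > 30,000 (I) > 18,000 (G) > 10,000 (H)
F wins with the top bid; all bids are sunk regardless.
Every bidder forfeits their bid regardless of winning.
Revenue = 33,000 + 18,000 + 10,000 + 30,000 = $91,000.

Total revenue: $91,000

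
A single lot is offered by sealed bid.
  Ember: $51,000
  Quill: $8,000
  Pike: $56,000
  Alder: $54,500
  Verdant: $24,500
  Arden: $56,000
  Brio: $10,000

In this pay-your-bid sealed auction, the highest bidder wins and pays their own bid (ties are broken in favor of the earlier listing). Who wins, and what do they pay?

Bids ranked: 56,000 (Pike) > 56,000 (Arden) > 54,500 (Alder) > 51,000 (Ember) > 24,500 (Verdant) > 10,000 (Brio) > …
Tie at $56,000 → Pike wins by tie-break.
First-price: Pike pays what they bid, $56,000.

Pike pays $56,000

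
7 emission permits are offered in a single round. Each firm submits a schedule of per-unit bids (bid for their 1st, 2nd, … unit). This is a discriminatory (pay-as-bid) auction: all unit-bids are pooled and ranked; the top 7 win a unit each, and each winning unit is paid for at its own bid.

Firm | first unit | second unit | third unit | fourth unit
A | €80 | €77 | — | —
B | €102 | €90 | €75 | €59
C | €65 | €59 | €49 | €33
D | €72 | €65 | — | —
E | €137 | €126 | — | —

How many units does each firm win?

A 2, B 3, E 2

All unit-bids, highest first — top 7: 137 (E-1), 126 (E-2), 102 (B-1), 90 (B-2), 80 (A-1), 77 (A-2), 75 (B-3)
Next rejected bid: €72 (not a price — pay-as-bid).
Allocation: A 2, B 3, E 2.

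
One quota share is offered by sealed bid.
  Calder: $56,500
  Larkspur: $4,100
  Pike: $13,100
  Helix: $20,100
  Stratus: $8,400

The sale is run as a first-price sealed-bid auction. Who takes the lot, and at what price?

Calder pays $56,500

Bids in order: 56,500 (Calder) > 20,100 (Helix) > 13,100 (Pike) > 8,400 (Stratus) > 4,100 (Larkspur)
First-price: Calder pays what they bid, $56,500.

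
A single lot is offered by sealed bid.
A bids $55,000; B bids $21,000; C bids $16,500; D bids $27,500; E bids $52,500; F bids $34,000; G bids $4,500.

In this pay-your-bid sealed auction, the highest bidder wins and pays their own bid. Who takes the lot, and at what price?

Pay-your-bid sealed auction: the highest bidder wins and pays their own bid.
Bids ranked: 55,000 (A) > 52,500 (E) > 34,000 (F) > 27,500 (D) > 21,000 (B) > 16,500 (C) > …
First-price: A pays what they bid, $55,000.

A pays $55,000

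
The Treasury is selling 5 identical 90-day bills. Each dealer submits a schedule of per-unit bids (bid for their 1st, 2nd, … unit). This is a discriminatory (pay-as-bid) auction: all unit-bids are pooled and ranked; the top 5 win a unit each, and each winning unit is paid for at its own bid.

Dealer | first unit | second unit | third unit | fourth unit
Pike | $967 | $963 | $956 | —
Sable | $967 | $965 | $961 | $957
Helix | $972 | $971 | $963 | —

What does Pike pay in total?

Pike pays $967

Pooled unit-bids ranked (top 5): 972 (Helix-1), 971 (Helix-2), 967 (Pike-1), 967 (Sable-1), 965 (Sable-2)
Next rejected bid: $963 (not a price — pay-as-bid).
Pike's winning unit-bids: 967 = $967.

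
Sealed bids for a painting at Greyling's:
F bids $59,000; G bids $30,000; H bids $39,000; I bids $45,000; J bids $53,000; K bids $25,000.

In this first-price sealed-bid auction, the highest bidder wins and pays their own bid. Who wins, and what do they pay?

Rule: the highest bidder wins and pays their own bid.
Bids ranked: 59,000 (F) > 53,000 (J) > 45,000 (I) > 39,000 (H) > 30,000 (G) > 25,000 (K)
First-price: F pays what they bid, $59,000.

F pays $59,000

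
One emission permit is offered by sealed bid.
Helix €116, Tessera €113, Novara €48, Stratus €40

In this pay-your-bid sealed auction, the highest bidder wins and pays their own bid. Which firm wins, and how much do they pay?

Pay-your-bid sealed auction: the highest bidder wins and pays their own bid.
Bids in order: 116 (Helix) > 113 (Tessera) > 48 (Novara) > 40 (Stratus)
First-price: Helix pays what they bid, €116.

Helix pays €116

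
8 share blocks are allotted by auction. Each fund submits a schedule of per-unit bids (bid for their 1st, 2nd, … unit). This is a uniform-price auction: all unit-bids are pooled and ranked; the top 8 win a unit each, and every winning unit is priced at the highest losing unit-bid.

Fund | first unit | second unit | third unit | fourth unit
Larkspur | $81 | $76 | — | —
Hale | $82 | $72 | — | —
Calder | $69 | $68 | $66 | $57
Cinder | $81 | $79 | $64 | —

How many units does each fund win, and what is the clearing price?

Pooled unit-bids ranked (top 8): 82 (Hale-1), 81 (Larkspur-1), 81 (Cinder-1), 79 (Cinder-2), 76 (Larkspur-2), 72 (Hale-2), 69 (Calder-1), 68 (Calder-2)
The (k+1)-th unit-bid is $66.
Allocation: Calder 2, Cinder 2, Hale 2, Larkspur 2.

Calder 2, Cinder 2, Hale 2, Larkspur 2; clearing price $66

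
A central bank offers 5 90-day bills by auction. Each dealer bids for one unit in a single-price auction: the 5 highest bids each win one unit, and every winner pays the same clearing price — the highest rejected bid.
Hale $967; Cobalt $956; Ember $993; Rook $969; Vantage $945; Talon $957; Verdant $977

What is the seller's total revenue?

Total revenue: $4,780

Bids ranked high→low: 993 (Ember), 977 (Verdant), 969 (Rook), 967 (Hale), 957 (Talon), 956 (Cobalt), 945 (Vantage)
Top 5: Ember, Verdant, Rook, Hale, Talon.
Highest unsuccessful bid: $956 → clearing price.
Total revenue = 5 × $956 = $4,780.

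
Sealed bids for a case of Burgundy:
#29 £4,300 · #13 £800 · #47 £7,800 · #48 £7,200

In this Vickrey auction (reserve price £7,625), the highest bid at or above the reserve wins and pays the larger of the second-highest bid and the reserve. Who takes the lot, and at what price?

#47 pays £7,625

Bids in order: 7,800 (#47) > 7,200 (#48) > 4,300 (#29) > 800 (#13)
Highest eligible bid: #47 at £7,800.
max(second-highest £7,200, reserve £7,625) = £7,625.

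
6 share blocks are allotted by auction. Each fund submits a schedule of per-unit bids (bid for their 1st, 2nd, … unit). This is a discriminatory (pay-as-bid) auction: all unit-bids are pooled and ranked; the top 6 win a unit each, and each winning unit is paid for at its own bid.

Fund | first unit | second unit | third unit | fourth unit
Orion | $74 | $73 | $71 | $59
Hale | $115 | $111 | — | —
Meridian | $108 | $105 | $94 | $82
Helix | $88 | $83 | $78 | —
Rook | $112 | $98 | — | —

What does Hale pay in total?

Merging the schedules and taking the best 6: 115 (Hale-1), 112 (Rook-1), 111 (Hale-2), 108 (Meridian-1), 105 (Meridian-2), 98 (Rook-2)
Next rejected bid: $94 (not a price — pay-as-bid).
Hale's winning unit-bids: 115 + 111 = $226.

Hale pays $226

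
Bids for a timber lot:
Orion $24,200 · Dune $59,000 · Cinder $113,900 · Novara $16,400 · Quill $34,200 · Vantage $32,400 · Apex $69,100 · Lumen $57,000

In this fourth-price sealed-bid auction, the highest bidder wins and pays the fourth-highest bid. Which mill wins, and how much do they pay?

Sorting bids: 113,900 (Cinder) > 69,100 (Apex) > 59,000 (Dune) > 57,000 (Lumen) > 34,200 (Quill) > 32,400 (Vantage) > …
Cinder is highest; pays the fourth-highest bid, $57,000.

Cinder pays $57,000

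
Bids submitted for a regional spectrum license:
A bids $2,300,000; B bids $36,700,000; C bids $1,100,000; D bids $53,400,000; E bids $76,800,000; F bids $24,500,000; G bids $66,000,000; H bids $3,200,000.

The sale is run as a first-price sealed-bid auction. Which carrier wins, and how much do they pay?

Rule: the highest bidder wins and pays their own bid.
Sorting bids: 76,800,000 (E) > 66,000,000 (G) > 53,400,000 (D) > 36,700,000 (B) > 24,500,000 (F) > 3,200,000 (H) > …
First-price: E pays what they bid, $76,800,000.

E pays $76,800,000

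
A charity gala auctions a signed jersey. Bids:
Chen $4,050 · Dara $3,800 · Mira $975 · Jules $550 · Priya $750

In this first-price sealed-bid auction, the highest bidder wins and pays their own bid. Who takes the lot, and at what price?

Rule: the highest bidder wins and pays their own bid.
Sorting bids: 4,050 (Chen) > 3,800 (Dara) > 975 (Mira) > 750 (Priya) > 550 (Jules)
Chen has the highest bid and pays exactly that: $4,050.

Chen pays $4,050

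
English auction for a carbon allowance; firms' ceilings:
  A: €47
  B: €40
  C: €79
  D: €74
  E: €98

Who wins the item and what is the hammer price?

E wins at €79

Rule: the price rises until one bidder remains; the winner pays the price at which the last rival dropped out.
Sorting limits: 98 (E) > 79 (C) > 74 (D) > 47 (A) > 40 (B)
C is the last rival to drop out, at €79; E remains and wins at that price.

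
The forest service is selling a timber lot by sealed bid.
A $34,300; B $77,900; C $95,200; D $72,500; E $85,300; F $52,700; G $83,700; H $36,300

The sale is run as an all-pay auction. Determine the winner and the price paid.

Bids in order: 95,200 (C) > 85,300 (E) > 83,700 (G) > 77,900 (B) > 72,500 (D) > 52,700 (F) > …
C wins with the top bid; all bids are sunk regardless.

C pays $95,200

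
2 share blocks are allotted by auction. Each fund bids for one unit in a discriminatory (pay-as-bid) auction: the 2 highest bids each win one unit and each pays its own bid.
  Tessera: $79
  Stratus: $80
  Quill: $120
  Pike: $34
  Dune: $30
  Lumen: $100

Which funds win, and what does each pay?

Ordering the bids: 120 (Quill), 100 (Lumen), 80 (Stratus), 79 (Tessera), …
The 2 highest are Quill, Lumen.
Each winner pays its own bid: Quill $120, Lumen $100.

Quill $120, Lumen $100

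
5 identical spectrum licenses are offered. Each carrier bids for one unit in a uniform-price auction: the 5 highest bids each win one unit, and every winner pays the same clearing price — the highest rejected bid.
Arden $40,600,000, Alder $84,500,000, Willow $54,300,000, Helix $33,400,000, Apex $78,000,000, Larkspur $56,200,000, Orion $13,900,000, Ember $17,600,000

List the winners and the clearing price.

Sorting: 84,500,000 (Alder), 78,000,000 (Apex), 56,200,000 (Larkspur), 54,300,000 (Willow), 40,600,000 (Arden), 33,400,000 (Helix), 17,600,000 (Ember), …
Top 5: Alder, Apex, Larkspur, Willow, Arden.
First losing bid is Helix's $33,400,000, which sets the uniform price.

Alder, Apex, Larkspur, Willow, Arden; each pays $33,400,000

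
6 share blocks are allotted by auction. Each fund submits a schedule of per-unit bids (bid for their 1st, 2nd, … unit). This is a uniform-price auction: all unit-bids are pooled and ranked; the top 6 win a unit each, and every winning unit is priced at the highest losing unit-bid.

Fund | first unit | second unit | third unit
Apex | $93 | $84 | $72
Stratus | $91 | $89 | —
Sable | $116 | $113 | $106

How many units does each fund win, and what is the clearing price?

Apex 1, Sable 3, Stratus 2; clearing price $84

All unit-bids, highest first — top 6: 116 (Sable-1), 113 (Sable-2), 106 (Sable-3), 93 (Apex-1), 91 (Stratus-1), 89 (Stratus-2)
The (k+1)-th unit-bid is $84.
Allocation: Apex 1, Sable 3, Stratus 2.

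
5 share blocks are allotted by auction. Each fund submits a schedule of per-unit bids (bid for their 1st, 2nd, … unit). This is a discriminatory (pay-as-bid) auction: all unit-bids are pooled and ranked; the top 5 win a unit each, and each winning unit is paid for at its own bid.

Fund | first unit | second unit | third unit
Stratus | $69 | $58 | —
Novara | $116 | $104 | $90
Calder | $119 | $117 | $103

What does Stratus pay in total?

Stratus pays $0

Merging the schedules and taking the best 5: 119 (Calder-1), 117 (Calder-2), 116 (Novara-1), 104 (Novara-2), 103 (Calder-3)
Next rejected bid: $90 (not a price — pay-as-bid).
Stratus wins no units.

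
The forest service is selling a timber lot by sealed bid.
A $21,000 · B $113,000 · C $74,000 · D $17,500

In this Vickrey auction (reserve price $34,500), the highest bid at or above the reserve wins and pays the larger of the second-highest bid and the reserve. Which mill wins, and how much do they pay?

Bids in order: 113,000 (B) > 74,000 (C) > 21,000 (A) > 17,500 (D)
Highest eligible bid: B at $113,000.
Second-highest bid $74,000 exceeds the reserve $34,500 → payment $74,000.

B pays $74,000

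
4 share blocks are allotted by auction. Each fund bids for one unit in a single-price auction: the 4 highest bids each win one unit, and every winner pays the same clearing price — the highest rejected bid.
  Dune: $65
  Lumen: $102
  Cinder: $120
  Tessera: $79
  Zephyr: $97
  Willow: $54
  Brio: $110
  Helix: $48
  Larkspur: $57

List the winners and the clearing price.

Cinder, Brio, Lumen, Zephyr; each pays $79

Bids ranked high→low: 120 (Cinder), 110 (Brio), 102 (Lumen), 97 (Zephyr), 79 (Tessera), 65 (Dune), …
Top 4: Cinder, Brio, Lumen, Zephyr.
First losing bid is Tessera's $79, which sets the uniform price.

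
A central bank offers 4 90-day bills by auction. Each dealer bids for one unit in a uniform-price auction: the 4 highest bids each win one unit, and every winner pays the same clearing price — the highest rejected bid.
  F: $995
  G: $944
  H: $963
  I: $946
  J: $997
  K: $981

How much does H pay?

Ordering the bids: 997 (J), 995 (F), 981 (K), 963 (H), 946 (I), 944 (G)
The 4 highest are J, F, K, H.
Clearing price = highest rejected bid = $946.
H wins → pays $946.

H pays $946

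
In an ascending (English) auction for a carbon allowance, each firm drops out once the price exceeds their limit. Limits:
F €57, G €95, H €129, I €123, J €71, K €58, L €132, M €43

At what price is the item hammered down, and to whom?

L wins at €129

Rule: the price rises until one bidder remains; the winner pays the price at which the last rival dropped out.
Sorting limits: 132 (L) > 129 (H) > 123 (I) > 95 (G) > 71 (J) > 58 (K) > …
H is the last rival to drop out, at €129; L remains and wins at that price.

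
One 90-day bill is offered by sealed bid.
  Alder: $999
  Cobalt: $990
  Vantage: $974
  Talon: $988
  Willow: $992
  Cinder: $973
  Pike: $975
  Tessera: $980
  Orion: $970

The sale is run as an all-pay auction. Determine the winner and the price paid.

Alder pays $999

Rule: the highest bidder wins the item, but every bidder pays their own bid.
Bids ranked: 999 (Alder) > 992 (Willow) > 990 (Cobalt) > 988 (Talon) > 980 (Tessera) > 975 (Pike) > …
Alder is highest and takes the item; every bidder forfeits their bid.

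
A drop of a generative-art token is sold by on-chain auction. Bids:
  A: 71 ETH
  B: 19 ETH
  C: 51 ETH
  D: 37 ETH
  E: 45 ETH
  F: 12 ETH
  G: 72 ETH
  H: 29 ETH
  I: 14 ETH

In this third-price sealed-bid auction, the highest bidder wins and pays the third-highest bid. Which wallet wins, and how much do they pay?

G pays 51 ETH

Sorting bids: 72 (G) > 71 (A) > 51 (C) > 45 (E) > 37 (D) > 29 (H) > …
G is highest; pays the third-highest bid, 51 ETH.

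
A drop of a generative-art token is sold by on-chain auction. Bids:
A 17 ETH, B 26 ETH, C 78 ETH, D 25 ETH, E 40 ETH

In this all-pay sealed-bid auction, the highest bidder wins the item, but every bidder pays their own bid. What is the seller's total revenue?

Total revenue: 186 ETH

Bids ranked: 78 (C) > 40 (E) > 26 (B) > 25 (D) > 17 (A)
C wins with the top bid; all bids are sunk regardless.
Every bidder forfeits their bid regardless of winning.
Revenue = 17 + 26 + 78 + 25 + 40 = 186 ETH.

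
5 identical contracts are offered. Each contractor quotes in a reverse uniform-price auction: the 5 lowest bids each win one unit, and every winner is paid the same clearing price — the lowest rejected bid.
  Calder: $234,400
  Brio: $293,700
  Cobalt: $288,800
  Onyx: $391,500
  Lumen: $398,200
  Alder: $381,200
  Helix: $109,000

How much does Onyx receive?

Onyx is paid $0

Bids ranked low→high: 109,000 (Helix), 234,400 (Calder), 288,800 (Cobalt), 293,700 (Brio), 381,200 (Alder), 391,500 (Onyx), 398,200 (Lumen)
Winners (5 units): Helix, Calder, Cobalt, Brio, Alder.
First losing bid is Onyx's $391,500, which sets the uniform price.
Onyx does not win → is paid $0.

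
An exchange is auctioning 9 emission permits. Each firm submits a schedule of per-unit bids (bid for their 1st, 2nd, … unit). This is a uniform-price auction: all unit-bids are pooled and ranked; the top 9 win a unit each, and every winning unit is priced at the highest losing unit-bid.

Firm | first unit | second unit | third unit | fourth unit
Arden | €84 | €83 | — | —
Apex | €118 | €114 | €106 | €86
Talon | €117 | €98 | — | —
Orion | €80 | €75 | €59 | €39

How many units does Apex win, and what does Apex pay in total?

Pooled unit-bids ranked (top 9): 118 (Apex-1), 117 (Talon-1), 114 (Apex-2), 106 (Apex-3), 98 (Talon-2), 86 (Apex-4), 84 (Arden-1), 83 (Arden-2), 80 (Orion-1)
Highest rejected unit-bid = €75.
Apex wins 4 unit(s) at €75 each.

Apex: 4 units, pays €300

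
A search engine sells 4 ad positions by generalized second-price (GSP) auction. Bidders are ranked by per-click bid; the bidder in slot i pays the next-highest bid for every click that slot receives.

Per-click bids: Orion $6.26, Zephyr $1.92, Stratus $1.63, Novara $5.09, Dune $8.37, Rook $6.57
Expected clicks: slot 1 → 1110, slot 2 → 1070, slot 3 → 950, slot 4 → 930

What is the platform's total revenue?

Total revenue: $20612.00

Per-click bids in order: $8.37 (Dune) > $6.57 (Rook) > $6.26 (Orion) > $5.09 (Novara) > $1.92 (Zephyr) > …
Slot 1: Dune pays $6.57 × 1110 = $7292.70
Slot 2: Rook pays $6.26 × 1070 = $6698.20
Slot 3: Orion pays $5.09 × 950 = $4835.50
Slot 4: Novara pays $1.92 × 930 = $1785.60
Total = $20612.00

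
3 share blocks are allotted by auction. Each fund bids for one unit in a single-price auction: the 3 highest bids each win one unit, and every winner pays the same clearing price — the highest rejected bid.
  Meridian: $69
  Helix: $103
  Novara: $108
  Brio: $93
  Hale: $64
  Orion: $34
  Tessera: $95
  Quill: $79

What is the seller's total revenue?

Total revenue: $279

Sorting: 108 (Novara), 103 (Helix), 95 (Tessera), 93 (Brio), 79 (Quill), …
The 3 highest are Novara, Helix, Tessera.
Highest unsuccessful bid: $93 → clearing price.
Total revenue = 3 × $93 = $279.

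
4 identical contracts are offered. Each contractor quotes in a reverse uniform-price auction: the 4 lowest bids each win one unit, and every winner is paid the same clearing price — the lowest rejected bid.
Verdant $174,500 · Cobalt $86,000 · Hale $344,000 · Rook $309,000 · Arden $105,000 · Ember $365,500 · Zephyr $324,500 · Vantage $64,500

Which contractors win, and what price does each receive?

Vantage, Cobalt, Arden, Verdant; each is paid $309,000

Ordering the bids: 64,500 (Vantage), 86,000 (Cobalt), 105,000 (Arden), 174,500 (Verdant), 309,000 (Rook), 324,500 (Zephyr), …
Winners (4 units): Vantage, Cobalt, Arden, Verdant.
Lowest unsuccessful bid: $309,000 → clearing price.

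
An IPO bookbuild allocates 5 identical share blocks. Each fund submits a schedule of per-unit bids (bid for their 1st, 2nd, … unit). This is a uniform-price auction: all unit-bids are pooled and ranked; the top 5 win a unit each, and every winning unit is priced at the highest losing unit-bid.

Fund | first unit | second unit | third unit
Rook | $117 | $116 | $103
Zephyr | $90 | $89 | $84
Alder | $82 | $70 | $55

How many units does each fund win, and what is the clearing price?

Pooled unit-bids ranked (top 5): 117 (Rook-1), 116 (Rook-2), 103 (Rook-3), 90 (Zephyr-1), 89 (Zephyr-2)
The (k+1)-th unit-bid is $84.
Allocation: Rook 3, Zephyr 2.

Rook 3, Zephyr 2; clearing price $84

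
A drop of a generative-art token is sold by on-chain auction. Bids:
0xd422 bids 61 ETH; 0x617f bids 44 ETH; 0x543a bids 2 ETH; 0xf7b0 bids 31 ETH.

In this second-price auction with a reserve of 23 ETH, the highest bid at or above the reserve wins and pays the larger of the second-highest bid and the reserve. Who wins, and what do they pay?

Second-price auction with a reserve of 23 ETH: the highest bid at or above the reserve wins and pays the larger of the second-highest bid and the reserve.
Sorting bids: 61 (0xd422) > 44 (0x617f) > 31 (0xf7b0) > 2 (0x543a)
Highest eligible bid: 0xd422 at 61 ETH.
Second-highest bid 44 ETH exceeds the reserve 23 ETH → payment 44 ETH.

0xd422 pays 44 ETH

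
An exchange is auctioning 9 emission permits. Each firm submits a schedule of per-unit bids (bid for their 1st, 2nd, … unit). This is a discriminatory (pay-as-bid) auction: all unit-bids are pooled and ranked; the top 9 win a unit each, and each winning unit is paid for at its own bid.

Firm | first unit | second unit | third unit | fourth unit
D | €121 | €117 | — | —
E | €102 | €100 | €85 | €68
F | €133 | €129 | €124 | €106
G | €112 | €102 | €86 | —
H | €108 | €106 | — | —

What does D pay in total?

D pays €238

All unit-bids, highest first — top 9: 133 (F-1), 129 (F-2), 124 (F-3), 121 (D-1), 117 (D-2), 112 (G-1), 108 (H-1), 106 (F-4), 106 (H-2)
Next rejected bid: €102 (not a price — pay-as-bid).
D's winning unit-bids: 121 + 117 = €238.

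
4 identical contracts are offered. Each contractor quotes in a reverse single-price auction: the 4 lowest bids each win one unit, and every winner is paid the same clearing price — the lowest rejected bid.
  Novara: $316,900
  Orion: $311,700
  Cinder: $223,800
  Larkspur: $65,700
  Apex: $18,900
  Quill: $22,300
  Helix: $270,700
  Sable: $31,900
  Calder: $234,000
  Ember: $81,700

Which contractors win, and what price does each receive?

Sorting: 18,900 (Apex), 22,300 (Quill), 31,900 (Sable), 65,700 (Larkspur), 81,700 (Ember), 223,800 (Cinder), …
Lowest 4: Apex, Quill, Sable, Larkspur.
Clearing price = lowest rejected bid = $81,700.

Apex, Quill, Sable, Larkspur; each is paid $81,700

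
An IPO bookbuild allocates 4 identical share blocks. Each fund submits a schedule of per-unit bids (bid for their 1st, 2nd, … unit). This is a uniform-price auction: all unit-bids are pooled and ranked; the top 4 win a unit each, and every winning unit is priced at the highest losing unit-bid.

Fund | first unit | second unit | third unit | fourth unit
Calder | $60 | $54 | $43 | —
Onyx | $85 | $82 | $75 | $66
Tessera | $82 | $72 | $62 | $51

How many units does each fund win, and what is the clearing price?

Onyx 3, Tessera 1; clearing price $72

All unit-bids, highest first — top 4: 85 (Onyx-1), 82 (Onyx-2), 82 (Tessera-1), 75 (Onyx-3)
First bid not allocated: $72.
Allocation: Onyx 3, Tessera 1.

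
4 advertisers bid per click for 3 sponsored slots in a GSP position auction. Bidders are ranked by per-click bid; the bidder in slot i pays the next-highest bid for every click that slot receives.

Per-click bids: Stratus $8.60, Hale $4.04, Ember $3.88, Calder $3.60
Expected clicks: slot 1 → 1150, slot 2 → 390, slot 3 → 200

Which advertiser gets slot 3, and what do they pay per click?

Ember; $3.60 per click

Ranked by bid: $8.60 (Stratus) > $4.04 (Hale) > $3.88 (Ember) > $3.60 (Calder)
Slot 3 goes to the third-ranked bidder, Ember, who pays the next bid down: $3.60/click.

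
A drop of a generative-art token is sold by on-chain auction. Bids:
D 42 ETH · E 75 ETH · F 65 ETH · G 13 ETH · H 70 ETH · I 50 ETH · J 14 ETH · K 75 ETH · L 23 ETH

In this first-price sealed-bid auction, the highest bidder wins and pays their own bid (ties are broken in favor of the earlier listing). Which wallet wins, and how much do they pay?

E pays 75 ETH

First-price sealed-bid auction: the highest bidder wins and pays their own bid.
Bids in order: 75 (E) > 75 (K) > 70 (H) > 65 (F) > 50 (I) > 42 (D) > …
E and K tie at 75 ETH; tie-break gives it to E.
E has the highest bid and pays exactly that: 75 ETH.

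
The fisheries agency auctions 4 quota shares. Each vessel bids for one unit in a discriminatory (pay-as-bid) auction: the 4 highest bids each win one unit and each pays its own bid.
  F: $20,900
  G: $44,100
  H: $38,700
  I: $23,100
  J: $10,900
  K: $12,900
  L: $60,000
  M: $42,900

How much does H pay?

H pays $38,700

Sorting: 60,000 (L), 44,100 (G), 42,900 (M), 38,700 (H), 23,100 (I), 20,900 (F), …
The 4 highest are L, G, M, H.
H wins → own bid $38,700.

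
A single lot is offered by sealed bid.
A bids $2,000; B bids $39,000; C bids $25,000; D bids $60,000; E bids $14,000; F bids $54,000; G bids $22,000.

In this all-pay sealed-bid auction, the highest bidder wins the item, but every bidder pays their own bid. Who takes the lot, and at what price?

Bids in order: 60,000 (D) > 54,000 (F) > 39,000 (B) > 25,000 (C) > 22,000 (G) > 14,000 (E) > …
D wins with the top bid; all bids are sunk regardless.

D pays $60,000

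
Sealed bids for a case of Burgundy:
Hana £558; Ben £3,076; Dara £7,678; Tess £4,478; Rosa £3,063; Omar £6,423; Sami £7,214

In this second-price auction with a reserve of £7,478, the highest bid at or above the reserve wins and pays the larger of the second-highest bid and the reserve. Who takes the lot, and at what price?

Sorting bids: 7,678 (Dara) > 7,214 (Sami) > 6,423 (Omar) > 4,478 (Tess) > 3,076 (Ben) > 3,063 (Rosa) > …
Highest eligible bid: Dara at £7,678.
Second-highest bid £7,214 is below the reserve £7,478, so the reserve binds → payment £7,478.

Dara pays £7,478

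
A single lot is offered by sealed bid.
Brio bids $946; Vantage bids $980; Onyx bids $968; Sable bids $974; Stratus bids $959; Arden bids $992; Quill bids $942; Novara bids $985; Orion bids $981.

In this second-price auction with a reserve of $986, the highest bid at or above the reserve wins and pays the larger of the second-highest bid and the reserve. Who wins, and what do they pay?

Arden pays $986

Rule: the highest bid at or above the reserve wins and pays the larger of the second-highest bid and the reserve.
Bids in order: 992 (Arden) > 985 (Novara) > 981 (Orion) > 980 (Vantage) > 974 (Sable) > 968 (Onyx) > …
Arden has the top bid at or above the reserve ($992).
Second-highest bid $985 is below the reserve $986, so the reserve binds → payment $986.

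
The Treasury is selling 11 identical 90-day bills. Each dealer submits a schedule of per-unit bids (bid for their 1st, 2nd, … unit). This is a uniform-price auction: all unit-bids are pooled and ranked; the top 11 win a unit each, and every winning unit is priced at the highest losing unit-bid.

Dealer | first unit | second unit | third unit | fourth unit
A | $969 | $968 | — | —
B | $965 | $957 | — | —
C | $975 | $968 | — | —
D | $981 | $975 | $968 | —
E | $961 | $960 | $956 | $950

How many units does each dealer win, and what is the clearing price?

All unit-bids, highest first — top 11: 981 (D-1), 975 (C-1), 975 (D-2), 969 (A-1), 968 (A-2), 968 (C-2), 968 (D-3), 965 (B-1), 961 (E-1), 960 (E-2), 957 (B-2)
The (k+1)-th unit-bid is $956.
Allocation: A 2, B 2, C 2, D 3, E 2.

A 2, B 2, C 2, D 3, E 2; clearing price $956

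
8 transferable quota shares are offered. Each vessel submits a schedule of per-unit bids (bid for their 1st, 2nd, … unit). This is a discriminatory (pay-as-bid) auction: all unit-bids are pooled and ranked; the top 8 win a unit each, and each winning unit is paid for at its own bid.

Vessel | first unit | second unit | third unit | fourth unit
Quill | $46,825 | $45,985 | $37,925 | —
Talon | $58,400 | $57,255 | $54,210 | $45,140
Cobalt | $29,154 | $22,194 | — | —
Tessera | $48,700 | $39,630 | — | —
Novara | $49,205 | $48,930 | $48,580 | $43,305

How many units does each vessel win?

All unit-bids, highest first — top 8: 58,400 (Talon-1), 57,255 (Talon-2), 54,210 (Talon-3), 49,205 (Novara-1), 48,930 (Novara-2), 48,700 (Tessera-1), 48,580 (Novara-3), 46,825 (Quill-1)
Next rejected bid: $45,985 (not a price — pay-as-bid).
Allocation: Novara 3, Quill 1, Talon 3, Tessera 1.

Novara 3, Quill 1, Talon 3, Tessera 1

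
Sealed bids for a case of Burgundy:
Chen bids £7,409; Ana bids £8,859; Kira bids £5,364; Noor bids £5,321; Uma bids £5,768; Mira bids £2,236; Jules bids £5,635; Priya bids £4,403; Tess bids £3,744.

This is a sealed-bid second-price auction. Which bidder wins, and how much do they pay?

Sealed-bid second-price auction: the highest bidder wins and pays the second-highest bid.
Bids in order: 8,859 (Ana) > 7,409 (Chen) > 5,768 (Uma) > 5,635 (Jules) > 5,364 (Kira) > 5,321 (Noor) > …
Second-price: Ana pays Chen's bid of £7,409.

Ana pays £7,409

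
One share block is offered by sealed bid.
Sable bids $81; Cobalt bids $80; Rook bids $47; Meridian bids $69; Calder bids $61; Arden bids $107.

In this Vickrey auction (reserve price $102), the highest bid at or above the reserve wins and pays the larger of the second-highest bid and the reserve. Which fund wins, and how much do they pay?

Sorting bids: 107 (Arden) > 81 (Sable) > 80 (Cobalt) > 69 (Meridian) > 61 (Calder) > 47 (Rook)
Arden has the top bid at or above the reserve ($107).
max(second-highest $81, reserve $102) = $102.

Arden pays $102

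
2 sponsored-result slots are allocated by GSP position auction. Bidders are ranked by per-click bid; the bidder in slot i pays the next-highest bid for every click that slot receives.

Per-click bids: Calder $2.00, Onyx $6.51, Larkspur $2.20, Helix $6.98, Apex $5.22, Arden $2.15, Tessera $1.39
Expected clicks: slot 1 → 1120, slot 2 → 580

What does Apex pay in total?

Apex pays $0.00

Sorting advertisers: $6.98 (Helix) > $6.51 (Onyx) > $5.22 (Apex) > …
Apex ranks below slot 2 → no slot, pays nothing.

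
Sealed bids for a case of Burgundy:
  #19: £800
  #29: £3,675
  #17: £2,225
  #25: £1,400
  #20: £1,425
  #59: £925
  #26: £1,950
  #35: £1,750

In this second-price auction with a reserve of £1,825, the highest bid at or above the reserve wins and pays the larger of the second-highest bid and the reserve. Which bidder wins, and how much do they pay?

Second-price auction with a reserve of £1,825: the highest bid at or above the reserve wins and pays the larger of the second-highest bid and the reserve.
Bids in order: 3,675 (#29) > 2,225 (#17) > 1,950 (#26) > 1,750 (#35) > 1,425 (#20) > 1,400 (#25) > …
Highest eligible bid: #29 at £3,675.
max(second-highest £2,225, reserve £1,825) = £2,225; the reserve does not bind.

#29 pays £2,225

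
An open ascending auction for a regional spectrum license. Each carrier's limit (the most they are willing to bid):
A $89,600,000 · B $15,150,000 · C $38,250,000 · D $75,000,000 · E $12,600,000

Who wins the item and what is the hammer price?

A wins at $75,000,000

Open ascending-bid auction: the price rises until one bidder remains; the winner pays the price at which the last rival dropped out.
Limits in order: 89,600,000 (A) > 75,000,000 (D) > 38,250,000 (C) > 15,150,000 (B) > 12,600,000 (E)
Bidding ends when D exits at $75,000,000; A takes it.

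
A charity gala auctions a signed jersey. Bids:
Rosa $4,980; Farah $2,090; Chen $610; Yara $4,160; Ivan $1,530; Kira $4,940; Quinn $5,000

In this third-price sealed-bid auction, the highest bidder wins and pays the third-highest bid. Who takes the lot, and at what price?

Bids in order: 5,000 (Quinn) > 4,980 (Rosa) > 4,940 (Kira) > 4,160 (Yara) > 2,090 (Farah) > 1,530 (Ivan) > …
Quinn wins; payment is bid #3 in the ranking = $4,940.

Quinn pays $4,940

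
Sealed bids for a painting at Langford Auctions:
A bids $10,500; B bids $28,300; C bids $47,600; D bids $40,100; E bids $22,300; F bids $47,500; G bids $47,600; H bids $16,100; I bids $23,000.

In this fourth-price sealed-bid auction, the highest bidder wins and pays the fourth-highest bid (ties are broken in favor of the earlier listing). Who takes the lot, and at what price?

C pays $40,100

Bids in order: 47,600 (C) > 47,600 (G) > 47,500 (F) > 40,100 (D) > 28,300 (B) > 23,000 (I) > …
C and G tie at $47,600; tie-break gives it to C.
C wins; payment is bid #4 in the ranking = $40,100.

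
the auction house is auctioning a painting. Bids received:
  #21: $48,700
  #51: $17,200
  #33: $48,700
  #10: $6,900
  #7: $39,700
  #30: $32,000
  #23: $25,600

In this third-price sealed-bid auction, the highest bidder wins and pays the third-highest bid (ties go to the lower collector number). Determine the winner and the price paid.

#21 pays $39,700

Bids ranked: 48,700 (#21) > 48,700 (#33) > 39,700 (#7) > 32,000 (#30) > 25,600 (#23) > 17,200 (#51) > …
Tie at $48,700 → #21 wins by tie-break.
#21 is highest; pays the third-highest bid, $39,700.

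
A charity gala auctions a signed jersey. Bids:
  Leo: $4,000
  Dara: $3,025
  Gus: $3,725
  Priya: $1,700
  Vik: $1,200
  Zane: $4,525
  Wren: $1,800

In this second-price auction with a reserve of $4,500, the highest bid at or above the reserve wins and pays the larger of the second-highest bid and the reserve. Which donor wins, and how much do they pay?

Bids in order: 4,525 (Zane) > 4,000 (Leo) > 3,725 (Gus) > 3,025 (Dara) > 1,800 (Wren) > 1,700 (Priya) > …
Highest eligible bid: Zane at $4,525.
Second-highest bid $4,000 is below the reserve $4,500, so the reserve binds → payment $4,500.

Zane pays $4,500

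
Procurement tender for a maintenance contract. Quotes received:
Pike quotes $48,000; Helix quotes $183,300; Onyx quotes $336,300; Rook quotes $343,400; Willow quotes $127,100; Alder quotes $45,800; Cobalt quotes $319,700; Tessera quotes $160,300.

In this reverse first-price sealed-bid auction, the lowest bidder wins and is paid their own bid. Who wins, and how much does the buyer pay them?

Alder is paid $45,800

Sorting bids: 45,800 (Alder) < 48,000 (Pike) < 127,100 (Willow) < 160,300 (Tessera) < 183,300 (Helix) < 319,700 (Cobalt) < …
First-price: Alder is paid what they bid, $45,800.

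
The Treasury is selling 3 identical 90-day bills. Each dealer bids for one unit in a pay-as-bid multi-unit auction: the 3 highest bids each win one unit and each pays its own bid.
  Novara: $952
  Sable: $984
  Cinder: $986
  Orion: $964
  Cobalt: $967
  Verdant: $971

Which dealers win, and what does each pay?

Bids ranked high→low: 986 (Cinder), 984 (Sable), 971 (Verdant), 967 (Cobalt), 964 (Orion), …
The 3 highest are Cinder, Sable, Verdant.
Each winner pays its own bid: Cinder $986, Sable $984, Verdant $971.

Cinder $986, Sable $984, Verdant $971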